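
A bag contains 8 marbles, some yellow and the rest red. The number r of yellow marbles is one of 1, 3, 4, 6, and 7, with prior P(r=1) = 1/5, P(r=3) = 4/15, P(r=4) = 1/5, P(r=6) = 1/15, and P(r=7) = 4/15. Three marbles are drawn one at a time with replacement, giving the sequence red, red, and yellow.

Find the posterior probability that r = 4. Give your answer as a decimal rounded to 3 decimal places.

For each hypothesis, P(data | H) works out to: P(data | r = 1) = (7/8)(7/8)(1/8) = 0.095703; P(data | r = 3) = (5/8)(5/8)(3/8) = 0.14648; P(data | r = 4) = (4/8)(4/8)(4/8) = 0.125; P(data | r = 6) = (2/8)(2/8)(6/8) = 0.046875; P(data | r = 7) = (1/8)(1/8)(7/8) = 0.013672.
The prior-weighted likelihoods are 1/5 · 0.095703 = 0.019141, 4/15 · 0.14648 = 0.039062, 1/5 · 0.125 = 0.025, 1/15 · 0.046875 = 0.003125, 4/15 · 0.013672 = 0.0036458; these sum to 0.089974.
By Bayes' rule, P(r = 4 | data) = (0.025) / (0.089974) = 0.27786.

0.278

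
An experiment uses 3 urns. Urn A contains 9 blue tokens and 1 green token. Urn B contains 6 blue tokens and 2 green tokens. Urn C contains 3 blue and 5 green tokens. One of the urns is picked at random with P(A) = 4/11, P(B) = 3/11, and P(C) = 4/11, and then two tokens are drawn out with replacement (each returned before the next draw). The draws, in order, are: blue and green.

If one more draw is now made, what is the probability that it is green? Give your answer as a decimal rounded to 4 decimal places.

For each hypothesis, P(data | H) works out to: P(data | urn A) = (9/10)(1/10) = 9/100; P(data | urn B) = (6/8)(2/8) = 3/16; P(data | urn C) = (3/8)(5/8) = 15/64.
Weighting by the prior gives 4/11 · 9/100 = 9/275, 3/11 · 3/16 = 9/176, 4/11 · 15/64 = 15/176; with total 93/550.
The posterior is then P(urn A | data) = 0.19355, P(urn B | data) = 0.30242, P(urn C | data) = 0.50403.
So P(green next | data) = Σ P(green next | H) P(H | data) = (1/10)(0.19355) + (1/4)(0.30242) + (5/8)(0.50403) = 0.40998.

0.4100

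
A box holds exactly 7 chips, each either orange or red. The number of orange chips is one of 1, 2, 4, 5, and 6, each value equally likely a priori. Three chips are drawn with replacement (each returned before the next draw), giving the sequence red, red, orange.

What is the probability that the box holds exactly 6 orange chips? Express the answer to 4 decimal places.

0.0405

Compute the likelihood of the observed sequence for each case: P(data | r = 1) = (6/7)(6/7)(1/7) = 0.10496; P(data | r = 2) = (5/7)(5/7)(2/7) = 0.14577; P(data | r = 4) = (3/7)(3/7)(4/7) = 0.10496; P(data | r = 5) = (2/7)(2/7)(5/7) = 0.058309; P(data | r = 6) = (1/7)(1/7)(6/7) = 0.017493.
Weighting by the prior gives 1/5 · 0.10496 = 0.020991, 1/5 · 0.14577 = 0.029155, 1/5 · 0.10496 = 0.020991, 1/5 · 0.058309 = 0.011662, 1/5 · 0.017493 = 0.0034985; summing to 0.086297.
So P(r = 6 | data) = (0.0034985) / (0.086297) = 0.040541.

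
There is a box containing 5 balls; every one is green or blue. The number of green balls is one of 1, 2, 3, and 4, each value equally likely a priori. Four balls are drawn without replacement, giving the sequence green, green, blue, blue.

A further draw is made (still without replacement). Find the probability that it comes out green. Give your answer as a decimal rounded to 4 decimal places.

Under each hypothesis, the probability of the observed sequence is: P(data | r = 1) = (1/5)(0/4) = 0; P(data | r = 2) = (2/5)(1/4)(3/3)(2/2) = 1/10; P(data | r = 3) = (3/5)(2/4)(2/3)(1/2) = 1/10; P(data | r = 4) = (4/5)(3/4)(1/3)(0/2) = 0.
Multiplying each by its prior: 1/4 · 0 = 0, 1/4 · 1/10 = 1/40, 1/4 · 1/10 = 1/40, 1/4 · 0 = 0; with total 1/20.
Dividing through by the total gives posterior P(r = 1 | data) = 0, P(r = 2 | data) = 1/2, P(r = 3 | data) = 1/2, P(r = 4 | data) = 0.
The predictive probability is P(green next | data) = (0)(1/2) + (1)(1/2) = 1/2.

0.5000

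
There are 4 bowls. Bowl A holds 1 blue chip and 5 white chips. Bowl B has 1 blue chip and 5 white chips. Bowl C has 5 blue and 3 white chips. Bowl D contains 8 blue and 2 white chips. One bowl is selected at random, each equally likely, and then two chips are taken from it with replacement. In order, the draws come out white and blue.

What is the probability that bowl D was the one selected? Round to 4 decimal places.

0.2380

Under each hypothesis, the probability of the observed sequence is: P(data | bowl A) = (5/6)(1/6) = 0.13889; P(data | bowl B) = (5/6)(1/6) = 0.13889; P(data | bowl C) = (3/8)(5/8) = 0.23438; P(data | bowl D) = (2/10)(8/10) = 0.16.
Multiplying each by its prior: 1/4 · 0.13889 = 0.034722, 1/4 · 0.13889 = 0.034722, 1/4 · 0.23438 = 0.058594, 1/4 · 0.16 = 0.04; these sum to 0.16804.
So P(bowl D | data) = (0.04) / (0.16804) = 0.23804.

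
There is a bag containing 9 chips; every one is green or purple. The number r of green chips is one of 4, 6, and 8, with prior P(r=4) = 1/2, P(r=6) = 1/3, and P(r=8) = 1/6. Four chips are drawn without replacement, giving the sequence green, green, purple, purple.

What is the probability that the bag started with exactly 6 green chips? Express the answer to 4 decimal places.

0.3333

Under each hypothesis, the probability of the observed sequence is: P(data | r = 4) = (4/9)(3/8)(5/7)(4/6) = 5/63; P(data | r = 6) = (6/9)(5/8)(3/7)(2/6) = 5/84; P(data | r = 8) = (8/9)(7/8)(1/7)(0/6) = 0.
The prior-weighted likelihoods are 1/2 · 5/63 = 5/126, 1/3 · 5/84 = 5/252, 1/6 · 0 = 0; these sum to 5/84.
Therefore the posterior P(r = 6 | data) = (5/252) / (5/84) = 1/3.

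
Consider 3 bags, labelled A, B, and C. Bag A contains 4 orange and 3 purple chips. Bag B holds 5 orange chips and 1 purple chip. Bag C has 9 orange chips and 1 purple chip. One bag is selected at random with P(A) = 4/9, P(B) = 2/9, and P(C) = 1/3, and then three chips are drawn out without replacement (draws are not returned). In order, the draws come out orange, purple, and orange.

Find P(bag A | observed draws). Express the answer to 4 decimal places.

The likelihood of the observed sequence under each hypothesis: P(data | bag A) = (4/7)(3/6)(3/5) = 0.17143; P(data | bag B) = (5/6)(1/5)(4/4) = 0.16667; P(data | bag C) = (9/10)(1/9)(8/8) = 0.1.
Multiplying each by its prior: 4/9 · 0.17143 = 0.07619, 2/9 · 0.16667 = 0.037037, 1/3 · 0.1 = 0.033333; summing to 0.14656.
By Bayes' rule, P(bag A | data) = (0.07619) / (0.14656) = 0.51986.

0.5199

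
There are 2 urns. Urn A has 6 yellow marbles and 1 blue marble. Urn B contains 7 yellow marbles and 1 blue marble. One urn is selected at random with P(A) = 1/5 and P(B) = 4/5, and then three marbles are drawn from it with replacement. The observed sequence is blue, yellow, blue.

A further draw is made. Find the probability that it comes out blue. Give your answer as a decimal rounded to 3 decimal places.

0.129

For each hypothesis, P(data | H) works out to: P(data | urn A) = (1/7)(6/7)(1/7) = 0.017493; P(data | urn B) = (1/8)(7/8)(1/8) = 0.013672.
Multiplying each by its prior: 1/5 · 0.017493 = 0.0034985, 4/5 · 0.013672 = 0.010937; summing to 0.014436.
Normalising, the posterior is P(urn A | data) = 0.24235, P(urn B | data) = 0.75765.
The predictive probability is P(blue next | data) = (1/7)(0.24235) + (1/8)(0.75765) = 0.12933.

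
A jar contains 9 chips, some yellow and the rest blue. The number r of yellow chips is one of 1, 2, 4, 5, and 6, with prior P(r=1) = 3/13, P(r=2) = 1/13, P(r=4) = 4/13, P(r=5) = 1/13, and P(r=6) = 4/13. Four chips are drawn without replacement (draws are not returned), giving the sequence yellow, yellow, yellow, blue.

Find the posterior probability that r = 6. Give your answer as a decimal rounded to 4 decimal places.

0.6667

For each hypothesis, P(data | H) works out to: P(data | r = 1) = (1/9)(0/8) = 0; P(data | r = 2) = (2/9)(1/8)(0/7) = 0; P(data | r = 4) = (4/9)(3/8)(2/7)(5/6) = 5/126; P(data | r = 5) = (5/9)(4/8)(3/7)(4/6) = 5/63; P(data | r = 6) = (6/9)(5/8)(4/7)(3/6) = 5/42.
Multiplying each by its prior: 3/13 · 0 = 0, 1/13 · 0 = 0, 4/13 · 5/126 = 10/819, 1/13 · 5/63 = 5/819, 4/13 · 5/42 = 10/273; summing to 5/91.
Therefore the posterior P(r = 6 | data) = (10/273) / (5/91) = 2/3.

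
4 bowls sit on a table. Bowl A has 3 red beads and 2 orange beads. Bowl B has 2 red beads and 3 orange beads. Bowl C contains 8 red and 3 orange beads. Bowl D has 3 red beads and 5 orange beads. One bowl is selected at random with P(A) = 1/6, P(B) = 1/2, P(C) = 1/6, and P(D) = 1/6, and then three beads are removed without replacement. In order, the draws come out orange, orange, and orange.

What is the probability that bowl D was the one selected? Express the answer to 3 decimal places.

0.368

Compute the likelihood of the observed sequence for each case: P(data | bowl A) = (2/5)(1/4)(0/3) = 0; P(data | bowl B) = (3/5)(2/4)(1/3) = 0.1; P(data | bowl C) = (3/11)(2/10)(1/9) = 0.0060606; P(data | bowl D) = (5/8)(4/7)(3/6) = 0.17857.
The prior-weighted likelihoods are 1/6 · 0 = 0, 1/2 · 0.1 = 0.05, 1/6 · 0.0060606 = 0.0010101, 1/6 · 0.17857 = 0.029762; summing to 0.080772.
So P(bowl D | data) = (0.029762) / (0.080772) = 0.36847.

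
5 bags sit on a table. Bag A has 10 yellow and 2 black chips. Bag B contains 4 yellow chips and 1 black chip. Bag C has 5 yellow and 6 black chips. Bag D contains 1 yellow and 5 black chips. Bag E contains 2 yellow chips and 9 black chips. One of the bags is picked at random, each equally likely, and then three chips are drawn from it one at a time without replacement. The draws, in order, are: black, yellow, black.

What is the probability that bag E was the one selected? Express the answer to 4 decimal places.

Under each hypothesis, the probability of the observed sequence is: P(data | bag A) = (2/12)(10/11)(1/10) = 1/66; P(data | bag B) = (1/5)(4/4)(0/3) = 0; P(data | bag C) = (6/11)(5/10)(5/9) = 5/33; P(data | bag D) = (5/6)(1/5)(4/4) = 1/6; P(data | bag E) = (9/11)(2/10)(8/9) = 8/55.
Multiplying each by its prior: 1/5 · 1/66 = 1/330, 1/5 · 0 = 0, 1/5 · 5/33 = 1/33, 1/5 · 1/6 = 1/30, 1/5 · 8/55 = 8/275; with total 79/825.
Hence P(bag E | data) = (8/275) / (79/825) = 24/79.

0.3038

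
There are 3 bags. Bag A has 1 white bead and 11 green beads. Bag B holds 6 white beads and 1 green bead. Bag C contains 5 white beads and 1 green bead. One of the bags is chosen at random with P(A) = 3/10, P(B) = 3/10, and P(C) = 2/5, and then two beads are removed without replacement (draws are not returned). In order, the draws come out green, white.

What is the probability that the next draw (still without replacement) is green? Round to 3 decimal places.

Under each hypothesis, the probability of the observed sequence is: P(data | bag A) = (11/12)(1/11) = 1/12; P(data | bag B) = (1/7)(6/6) = 1/7; P(data | bag C) = (1/6)(5/5) = 1/6.
The prior-weighted likelihoods are 3/10 · 1/12 = 1/40, 3/10 · 1/7 = 3/70, 2/5 · 1/6 = 1/15; these sum to 113/840.
Dividing through by the total gives posterior P(bag A | data) = 21/113, P(bag B | data) = 36/113, P(bag C | data) = 56/113.
So P(green next | data) = Σ P(green next | H) P(H | data) = (1)(21/113) + (0)(36/113) + (0)(56/113) = 21/113.

0.186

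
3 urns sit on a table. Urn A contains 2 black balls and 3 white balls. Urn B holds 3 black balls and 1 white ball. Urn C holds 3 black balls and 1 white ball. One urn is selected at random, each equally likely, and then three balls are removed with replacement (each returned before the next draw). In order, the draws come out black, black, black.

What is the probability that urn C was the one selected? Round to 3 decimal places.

0.465

Compute the likelihood of the observed sequence for each case: P(data | urn A) = (2/5)(2/5)(2/5) = 0.064; P(data | urn B) = (3/4)(3/4)(3/4) = 0.42188; P(data | urn C) = (3/4)(3/4)(3/4) = 0.42188.
Weighting by the prior gives 1/3 · 0.064 = 0.021333, 1/3 · 0.42188 = 0.14062, 1/3 · 0.42188 = 0.14062; these sum to 0.30258.
Hence P(urn C | data) = (0.14062) / (0.30258) = 0.46475.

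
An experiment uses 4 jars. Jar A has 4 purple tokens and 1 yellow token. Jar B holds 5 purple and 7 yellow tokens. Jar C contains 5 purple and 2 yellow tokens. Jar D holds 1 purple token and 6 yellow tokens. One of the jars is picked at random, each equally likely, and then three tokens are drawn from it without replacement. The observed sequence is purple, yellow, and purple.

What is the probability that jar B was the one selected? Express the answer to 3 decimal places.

0.214

For each hypothesis, P(data | H) works out to: P(data | jar A) = (4/5)(1/4)(3/3) = 0.2; P(data | jar B) = (5/12)(7/11)(4/10) = 0.10606; P(data | jar C) = (5/7)(2/6)(4/5) = 0.19048; P(data | jar D) = (1/7)(6/6)(0/5) = 0.
Multiplying each by its prior: 1/4 · 0.2 = 0.05, 1/4 · 0.10606 = 0.026515, 1/4 · 0.19048 = 0.047619, 1/4 · 0 = 0; summing to 0.12413.
So P(jar B | data) = (0.026515) / (0.12413) = 0.2136.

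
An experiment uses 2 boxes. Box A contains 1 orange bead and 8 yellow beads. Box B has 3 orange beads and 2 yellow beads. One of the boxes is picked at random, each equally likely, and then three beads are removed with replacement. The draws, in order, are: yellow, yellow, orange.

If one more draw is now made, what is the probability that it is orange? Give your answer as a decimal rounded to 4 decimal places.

Under each hypothesis, the probability of the observed sequence is: P(data | box A) = (8/9)(8/9)(1/9) = 0.087791; P(data | box B) = (2/5)(2/5)(3/5) = 0.096.
The prior-weighted likelihoods are 1/2 · 0.087791 = 0.043896, 1/2 · 0.096 = 0.048; with total 0.091896.
Dividing through by the total gives posterior P(box A | data) = 0.47767, P(box B | data) = 0.52233.
The predictive probability is P(orange next | data) = (1/9)(0.47767) + (3/5)(0.52233) = 0.36647.

0.3665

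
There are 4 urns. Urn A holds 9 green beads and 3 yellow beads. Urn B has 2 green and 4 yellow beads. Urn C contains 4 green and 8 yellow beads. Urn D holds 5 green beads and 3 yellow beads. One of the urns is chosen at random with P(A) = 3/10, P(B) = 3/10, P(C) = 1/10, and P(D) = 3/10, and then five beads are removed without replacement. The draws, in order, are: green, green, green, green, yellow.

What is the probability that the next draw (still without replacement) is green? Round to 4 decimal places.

The likelihood of the observed sequence under each hypothesis: P(data | urn A) = (9/12)(8/11)(7/10)(6/9)(3/8) = 0.095455; P(data | urn B) = (2/6)(1/5)(0/4) = 0; P(data | urn C) = (4/12)(3/11)(2/10)(1/9)(8/8) = 0.0020202; P(data | urn D) = (5/8)(4/7)(3/6)(2/5)(3/4) = 0.053571.
Weighting by the prior gives 3/10 · 0.095455 = 0.028636, 3/10 · 0 = 0, 1/10 · 0.0020202 = 0.00020202, 3/10 · 0.053571 = 0.016071; these sum to 0.04491.
Normalising, the posterior is P(urn A | data) = 0.63764, P(urn B | data) = 0, P(urn C | data) = 0.0044984, P(urn D | data) = 0.35786.
So P(green next | data) = Σ P(green next | H) P(H | data) = (5/7)(0.63764) + (0)(0.0044984) + (1/3)(0.35786) = 0.57474.

0.5747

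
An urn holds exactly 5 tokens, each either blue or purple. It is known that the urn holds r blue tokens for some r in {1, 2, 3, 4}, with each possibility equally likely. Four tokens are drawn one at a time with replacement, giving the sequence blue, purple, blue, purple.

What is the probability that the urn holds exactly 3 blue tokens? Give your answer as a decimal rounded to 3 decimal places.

Compute the likelihood of the observed sequence for each case: P(data | r = 1) = (1/5)(4/5)(1/5)(4/5) = 16/625; P(data | r = 2) = (2/5)(3/5)(2/5)(3/5) = 36/625; P(data | r = 3) = (3/5)(2/5)(3/5)(2/5) = 36/625; P(data | r = 4) = (4/5)(1/5)(4/5)(1/5) = 16/625.
Weighting by the prior gives 1/4 · 16/625 = 4/625, 1/4 · 36/625 = 9/625, 1/4 · 36/625 = 9/625, 1/4 · 16/625 = 4/625; these sum to 26/625.
So P(r = 3 | data) = (9/625) / (26/625) = 9/26.

0.346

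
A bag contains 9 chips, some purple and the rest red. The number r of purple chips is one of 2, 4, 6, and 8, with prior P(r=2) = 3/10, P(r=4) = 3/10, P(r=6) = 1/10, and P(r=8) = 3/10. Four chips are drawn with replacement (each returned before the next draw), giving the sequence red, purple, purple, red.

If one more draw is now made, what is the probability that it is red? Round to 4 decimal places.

0.5440

Under each hypothesis, the probability of the observed sequence is: P(data | r = 2) = (7/9)(2/9)(2/9)(7/9) = 0.029873; P(data | r = 4) = (5/9)(4/9)(4/9)(5/9) = 0.060966; P(data | r = 6) = (3/9)(6/9)(6/9)(3/9) = 0.049383; P(data | r = 8) = (1/9)(8/9)(8/9)(1/9) = 0.0097546.
Multiplying each by its prior: 3/10 · 0.029873 = 0.008962, 3/10 · 0.060966 = 0.01829, 1/10 · 0.049383 = 0.0049383, 3/10 · 0.0097546 = 0.0029264; these sum to 0.035117.
Normalising, the posterior is P(r = 2 | data) = 0.25521, P(r = 4 | data) = 0.52083, P(r = 6 | data) = 0.14062, P(r = 8 | data) = 0.083333.
Averaging over the posterior, P(red next | data) = (7/9)(0.25521) + (5/9)(0.52083) + (1/3)(0.14062) + (1/9)(0.083333) = 0.54398.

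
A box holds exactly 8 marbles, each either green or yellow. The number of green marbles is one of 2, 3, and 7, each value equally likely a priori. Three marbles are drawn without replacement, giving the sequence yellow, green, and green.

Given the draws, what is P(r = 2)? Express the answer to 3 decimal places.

The likelihood of the observed sequence under each hypothesis: P(data | r = 2) = (6/8)(2/7)(1/6) = 1/28; P(data | r = 3) = (5/8)(3/7)(2/6) = 5/56; P(data | r = 7) = (1/8)(7/7)(6/6) = 1/8.
Multiplying each by its prior: 1/3 · 1/28 = 1/84, 1/3 · 5/56 = 5/168, 1/3 · 1/8 = 1/24; summing to 1/12.
So P(r = 2 | data) = (1/84) / (1/12) = 1/7.

0.143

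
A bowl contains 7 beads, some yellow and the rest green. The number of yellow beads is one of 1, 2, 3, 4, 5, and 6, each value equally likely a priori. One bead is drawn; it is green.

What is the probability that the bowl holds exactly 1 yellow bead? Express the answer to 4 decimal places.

0.2857

The likelihood of this draw under each hypothesis: P(data | r = 1) = (6/7) = 6/7; P(data | r = 2) = (5/7) = 5/7; P(data | r = 3) = (4/7) = 4/7; P(data | r = 4) = (3/7) = 3/7; P(data | r = 5) = (2/7) = 2/7; P(data | r = 6) = (1/7) = 1/7.
The prior-weighted likelihoods are 1/6 · 6/7 = 1/7, 1/6 · 5/7 = 5/42, 1/6 · 4/7 = 2/21, 1/6 · 3/7 = 1/14, 1/6 · 2/7 = 1/21, 1/6 · 1/7 = 1/42; summing to 1/2.
Therefore the posterior P(r = 1 | data) = (1/7) / (1/2) = 2/7.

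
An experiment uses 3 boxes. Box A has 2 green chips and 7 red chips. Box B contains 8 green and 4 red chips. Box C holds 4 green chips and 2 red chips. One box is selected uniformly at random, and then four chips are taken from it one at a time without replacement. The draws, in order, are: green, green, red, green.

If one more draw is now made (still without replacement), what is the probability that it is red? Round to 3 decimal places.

0.443

Under each hypothesis, the probability of the observed sequence is: P(data | box A) = (2/9)(1/8)(7/7)(0/6) = 0; P(data | box B) = (8/12)(7/11)(4/10)(6/9) = 0.11313; P(data | box C) = (4/6)(3/5)(2/4)(2/3) = 0.13333.
Weighting by the prior gives 1/3 · 0 = 0, 1/3 · 0.11313 = 0.03771, 1/3 · 0.13333 = 0.044444; these sum to 0.082155.
Dividing through by the total gives posterior P(box A | data) = 0, P(box B | data) = 0.45902, P(box C | data) = 0.54098.
So P(red next | data) = Σ P(red next | H) P(H | data) = (3/8)(0.45902) + (1/2)(0.54098) = 0.44262.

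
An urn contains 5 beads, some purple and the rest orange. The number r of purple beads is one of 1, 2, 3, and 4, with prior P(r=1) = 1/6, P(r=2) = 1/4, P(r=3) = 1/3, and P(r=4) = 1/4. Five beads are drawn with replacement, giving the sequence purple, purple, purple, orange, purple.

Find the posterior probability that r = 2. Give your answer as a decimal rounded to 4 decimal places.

Compute the likelihood of the observed sequence for each case: P(data | r = 1) = (1/5)(1/5)(1/5)(4/5)(1/5) = 0.00128; P(data | r = 2) = (2/5)(2/5)(2/5)(3/5)(2/5) = 0.01536; P(data | r = 3) = (3/5)(3/5)(3/5)(2/5)(3/5) = 0.05184; P(data | r = 4) = (4/5)(4/5)(4/5)(1/5)(4/5) = 0.08192.
Multiplying each by its prior: 1/6 · 0.00128 = 0.00021333, 1/4 · 0.01536 = 0.00384, 1/3 · 0.05184 = 0.01728, 1/4 · 0.08192 = 0.02048; summing to 0.041813.
By Bayes' rule, P(r = 2 | data) = (0.00384) / (0.041813) = 0.091837.

0.0918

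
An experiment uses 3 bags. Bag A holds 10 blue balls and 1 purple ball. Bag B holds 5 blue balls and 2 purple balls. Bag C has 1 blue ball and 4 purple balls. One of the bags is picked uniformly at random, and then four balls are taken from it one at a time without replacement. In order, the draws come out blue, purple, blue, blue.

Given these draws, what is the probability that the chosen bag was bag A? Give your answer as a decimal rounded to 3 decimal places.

For each hypothesis, P(data | H) works out to: P(data | bag A) = (10/11)(1/10)(9/9)(8/8) = 1/11; P(data | bag B) = (5/7)(2/6)(4/5)(3/4) = 1/7; P(data | bag C) = (1/5)(4/4)(0/3) = 0.
Weighting by the prior gives 1/3 · 1/11 = 1/33, 1/3 · 1/7 = 1/21, 1/3 · 0 = 0; summing to 6/77.
By Bayes' rule, P(bag A | data) = (1/33) / (6/77) = 7/18.

0.389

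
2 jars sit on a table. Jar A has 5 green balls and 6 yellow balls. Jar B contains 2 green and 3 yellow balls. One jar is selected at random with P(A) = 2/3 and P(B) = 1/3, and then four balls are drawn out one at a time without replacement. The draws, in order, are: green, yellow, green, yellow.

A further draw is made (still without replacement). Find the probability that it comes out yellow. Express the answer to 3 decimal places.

0.742

Compute the likelihood of the observed sequence for each case: P(data | jar A) = (5/11)(6/10)(4/9)(5/8) = 5/66; P(data | jar B) = (2/5)(3/4)(1/3)(2/2) = 1/10.
Weighting by the prior gives 2/3 · 5/66 = 5/99, 1/3 · 1/10 = 1/30; these sum to 83/990.
The posterior is then P(jar A | data) = 50/83, P(jar B | data) = 33/83.
The predictive probability is P(yellow next | data) = (4/7)(50/83) + (1)(33/83) = 431/581.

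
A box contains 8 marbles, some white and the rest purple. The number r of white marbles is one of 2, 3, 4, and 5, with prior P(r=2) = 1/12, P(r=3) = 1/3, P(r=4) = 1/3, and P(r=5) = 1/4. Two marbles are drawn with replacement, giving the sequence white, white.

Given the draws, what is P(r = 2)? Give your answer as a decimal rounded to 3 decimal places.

0.022

Under each hypothesis, the probability of the observed sequence is: P(data | r = 2) = (2/8)(2/8) = 1/16; P(data | r = 3) = (3/8)(3/8) = 9/64; P(data | r = 4) = (4/8)(4/8) = 1/4; P(data | r = 5) = (5/8)(5/8) = 25/64.
The prior-weighted likelihoods are 1/12 · 1/16 = 1/192, 1/3 · 9/64 = 3/64, 1/3 · 1/4 = 1/12, 1/4 · 25/64 = 25/256; summing to 179/768.
Hence P(r = 2 | data) = (1/192) / (179/768) = 4/179.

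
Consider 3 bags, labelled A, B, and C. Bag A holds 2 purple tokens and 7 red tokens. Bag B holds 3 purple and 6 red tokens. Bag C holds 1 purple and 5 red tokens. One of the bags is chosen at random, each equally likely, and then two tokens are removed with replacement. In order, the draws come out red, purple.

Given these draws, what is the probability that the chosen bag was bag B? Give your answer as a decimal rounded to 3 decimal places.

For each hypothesis, P(data | H) works out to: P(data | bag A) = (7/9)(2/9) = 14/81; P(data | bag B) = (6/9)(3/9) = 2/9; P(data | bag C) = (5/6)(1/6) = 5/36.
Multiplying each by its prior: 1/3 · 14/81 = 14/243, 1/3 · 2/9 = 2/27, 1/3 · 5/36 = 5/108; summing to 173/972.
So P(bag B | data) = (2/27) / (173/972) = 72/173.

0.416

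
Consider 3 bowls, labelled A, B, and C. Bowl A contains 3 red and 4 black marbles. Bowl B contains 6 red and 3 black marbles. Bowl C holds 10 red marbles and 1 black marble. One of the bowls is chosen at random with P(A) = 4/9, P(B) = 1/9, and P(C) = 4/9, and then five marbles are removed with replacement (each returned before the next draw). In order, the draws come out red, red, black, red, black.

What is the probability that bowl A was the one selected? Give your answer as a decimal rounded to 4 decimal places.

The likelihood of the observed sequence under each hypothesis: P(data | bowl A) = (3/7)(3/7)(4/7)(3/7)(4/7) = 0.025704; P(data | bowl B) = (6/9)(6/9)(3/9)(6/9)(3/9) = 0.032922; P(data | bowl C) = (10/11)(10/11)(1/11)(10/11)(1/11) = 0.0062092.
Multiplying each by its prior: 4/9 · 0.025704 = 0.011424, 1/9 · 0.032922 = 0.003658, 4/9 · 0.0062092 = 0.0027597; summing to 0.017841.
So P(bowl A | data) = (0.011424) / (0.017841) = 0.6403.

0.6403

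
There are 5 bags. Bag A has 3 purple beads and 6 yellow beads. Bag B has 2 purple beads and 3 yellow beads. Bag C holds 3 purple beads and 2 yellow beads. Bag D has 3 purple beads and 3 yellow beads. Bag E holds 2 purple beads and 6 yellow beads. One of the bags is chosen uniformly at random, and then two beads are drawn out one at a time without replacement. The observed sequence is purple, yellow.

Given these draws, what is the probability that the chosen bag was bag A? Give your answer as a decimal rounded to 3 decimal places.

0.183

The likelihood of the observed sequence under each hypothesis: P(data | bag A) = (3/9)(6/8) = 1/4; P(data | bag B) = (2/5)(3/4) = 3/10; P(data | bag C) = (3/5)(2/4) = 3/10; P(data | bag D) = (3/6)(3/5) = 3/10; P(data | bag E) = (2/8)(6/7) = 3/14.
Weighting by the prior gives 1/5 · 1/4 = 1/20, 1/5 · 3/10 = 3/50, 1/5 · 3/10 = 3/50, 1/5 · 3/10 = 3/50, 1/5 · 3/14 = 3/70; these sum to 191/700.
By Bayes' rule, P(bag A | data) = (1/20) / (191/700) = 35/191.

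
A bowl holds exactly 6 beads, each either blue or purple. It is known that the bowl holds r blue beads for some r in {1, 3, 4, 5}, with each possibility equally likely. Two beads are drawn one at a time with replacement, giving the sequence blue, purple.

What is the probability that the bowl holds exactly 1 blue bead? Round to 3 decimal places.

Under each hypothesis, the probability of the observed sequence is: P(data | r = 1) = (1/6)(5/6) = 5/36; P(data | r = 3) = (3/6)(3/6) = 1/4; P(data | r = 4) = (4/6)(2/6) = 2/9; P(data | r = 5) = (5/6)(1/6) = 5/36.
Multiplying each by its prior: 1/4 · 5/36 = 5/144, 1/4 · 1/4 = 1/16, 1/4 · 2/9 = 1/18, 1/4 · 5/36 = 5/144; these sum to 3/16.
So P(r = 1 | data) = (5/144) / (3/16) = 5/27.

0.185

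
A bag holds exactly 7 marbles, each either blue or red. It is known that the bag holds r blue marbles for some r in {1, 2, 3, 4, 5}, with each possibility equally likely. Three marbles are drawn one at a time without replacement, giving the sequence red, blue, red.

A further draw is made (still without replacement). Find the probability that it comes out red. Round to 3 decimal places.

0.600

Compute the likelihood of the observed sequence for each case: P(data | r = 1) = (6/7)(1/6)(5/5) = 1/7; P(data | r = 2) = (5/7)(2/6)(4/5) = 4/21; P(data | r = 3) = (4/7)(3/6)(3/5) = 6/35; P(data | r = 4) = (3/7)(4/6)(2/5) = 4/35; P(data | r = 5) = (2/7)(5/6)(1/5) = 1/21.
Weighting by the prior gives 1/5 · 1/7 = 1/35, 1/5 · 4/21 = 4/105, 1/5 · 6/35 = 6/175, 1/5 · 4/35 = 4/175, 1/5 · 1/21 = 1/105; summing to 2/15.
Normalising, the posterior is P(r = 1 | data) = 3/14, P(r = 2 | data) = 2/7, P(r = 3 | data) = 9/35, P(r = 4 | data) = 6/35, P(r = 5 | data) = 1/14.
So P(red next | data) = Σ P(red next | H) P(H | data) = (1)(3/14) + (3/4)(2/7) + (1/2)(9/35) + (1/4)(6/35) + (0)(1/14) = 3/5.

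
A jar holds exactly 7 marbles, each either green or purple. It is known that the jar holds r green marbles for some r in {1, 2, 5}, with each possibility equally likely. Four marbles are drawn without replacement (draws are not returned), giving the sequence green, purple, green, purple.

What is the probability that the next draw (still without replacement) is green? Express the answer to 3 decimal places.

0.500

For each hypothesis, P(data | H) works out to: P(data | r = 1) = (1/7)(6/6)(0/5) = 0; P(data | r = 2) = (2/7)(5/6)(1/5)(4/4) = 1/21; P(data | r = 5) = (5/7)(2/6)(4/5)(1/4) = 1/21.
Weighting by the prior gives 1/3 · 0 = 0, 1/3 · 1/21 = 1/63, 1/3 · 1/21 = 1/63; with total 2/63.
Dividing through by the total gives posterior P(r = 1 | data) = 0, P(r = 2 | data) = 1/2, P(r = 5 | data) = 1/2.
The predictive probability is P(green next | data) = (0)(1/2) + (1)(1/2) = 1/2.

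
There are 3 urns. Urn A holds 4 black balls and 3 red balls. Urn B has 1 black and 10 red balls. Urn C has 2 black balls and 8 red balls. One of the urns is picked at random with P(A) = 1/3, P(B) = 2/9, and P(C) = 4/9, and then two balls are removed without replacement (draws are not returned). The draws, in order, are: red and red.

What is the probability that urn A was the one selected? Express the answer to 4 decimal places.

0.0941

The likelihood of the observed sequence under each hypothesis: P(data | urn A) = (3/7)(2/6) = 0.14286; P(data | urn B) = (10/11)(9/10) = 0.81818; P(data | urn C) = (8/10)(7/9) = 0.62222.
The prior-weighted likelihoods are 1/3 · 0.14286 = 0.047619, 2/9 · 0.81818 = 0.18182, 4/9 · 0.62222 = 0.27654; these sum to 0.50598.
So P(urn A | data) = (0.047619) / (0.50598) = 0.094112.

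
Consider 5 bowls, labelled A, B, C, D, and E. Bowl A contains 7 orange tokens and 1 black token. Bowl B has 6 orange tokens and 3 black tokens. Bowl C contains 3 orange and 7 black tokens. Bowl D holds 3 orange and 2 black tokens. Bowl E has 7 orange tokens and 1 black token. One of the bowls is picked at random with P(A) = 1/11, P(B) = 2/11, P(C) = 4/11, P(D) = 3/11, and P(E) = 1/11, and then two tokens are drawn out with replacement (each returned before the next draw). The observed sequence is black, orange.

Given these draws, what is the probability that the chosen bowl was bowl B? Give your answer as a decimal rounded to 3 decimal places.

0.200

The likelihood of the observed sequence under each hypothesis: P(data | bowl A) = (1/8)(7/8) = 0.10938; P(data | bowl B) = (3/9)(6/9) = 0.22222; P(data | bowl C) = (7/10)(3/10) = 0.21; P(data | bowl D) = (2/5)(3/5) = 0.24; P(data | bowl E) = (1/8)(7/8) = 0.10938.
The prior-weighted likelihoods are 1/11 · 0.10938 = 0.0099432, 2/11 · 0.22222 = 0.040404, 4/11 · 0.21 = 0.076364, 3/11 · 0.24 = 0.065455, 1/11 · 0.10938 = 0.0099432; these sum to 0.20211.
Hence P(bowl B | data) = (0.040404) / (0.20211) = 0.19991.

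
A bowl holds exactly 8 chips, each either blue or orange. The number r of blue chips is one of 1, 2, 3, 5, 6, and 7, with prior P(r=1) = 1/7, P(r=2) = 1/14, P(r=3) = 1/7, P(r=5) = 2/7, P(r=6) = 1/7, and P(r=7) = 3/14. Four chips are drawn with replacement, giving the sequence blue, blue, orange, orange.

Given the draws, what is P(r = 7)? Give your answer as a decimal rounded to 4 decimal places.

Under each hypothesis, the probability of the observed sequence is: P(data | r = 1) = (1/8)(1/8)(7/8)(7/8) = 0.011963; P(data | r = 2) = (2/8)(2/8)(6/8)(6/8) = 0.035156; P(data | r = 3) = (3/8)(3/8)(5/8)(5/8) = 0.054932; P(data | r = 5) = (5/8)(5/8)(3/8)(3/8) = 0.054932; P(data | r = 6) = (6/8)(6/8)(2/8)(2/8) = 0.035156; P(data | r = 7) = (7/8)(7/8)(1/8)(1/8) = 0.011963.
The prior-weighted likelihoods are 1/7 · 0.011963 = 0.001709, 1/14 · 0.035156 = 0.0025112, 1/7 · 0.054932 = 0.0078474, 2/7 · 0.054932 = 0.015695, 1/7 · 0.035156 = 0.0050223, 3/14 · 0.011963 = 0.0025635; these sum to 0.035348.
Therefore the posterior P(r = 7 | data) = (0.0025635) / (0.035348) = 0.072521.

0.0725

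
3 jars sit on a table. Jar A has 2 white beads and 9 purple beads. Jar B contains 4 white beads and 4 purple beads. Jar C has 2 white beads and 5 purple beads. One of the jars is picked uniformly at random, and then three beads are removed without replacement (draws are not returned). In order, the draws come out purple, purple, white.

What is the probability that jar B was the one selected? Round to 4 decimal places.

For each hypothesis, P(data | H) works out to: P(data | jar A) = (9/11)(8/10)(2/9) = 8/55; P(data | jar B) = (4/8)(3/7)(4/6) = 1/7; P(data | jar C) = (5/7)(4/6)(2/5) = 4/21.
The prior-weighted likelihoods are 1/3 · 8/55 = 8/165, 1/3 · 1/7 = 1/21, 1/3 · 4/21 = 4/63; summing to 79/495.
So P(jar B | data) = (1/21) / (79/495) = 165/553.

0.2984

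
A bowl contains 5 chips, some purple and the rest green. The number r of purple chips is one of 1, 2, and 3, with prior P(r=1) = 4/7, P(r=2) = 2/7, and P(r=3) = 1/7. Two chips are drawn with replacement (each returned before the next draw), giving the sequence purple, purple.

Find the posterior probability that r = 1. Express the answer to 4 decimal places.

0.1905

The likelihood of the observed sequence under each hypothesis: P(data | r = 1) = (1/5)(1/5) = 1/25; P(data | r = 2) = (2/5)(2/5) = 4/25; P(data | r = 3) = (3/5)(3/5) = 9/25.
The prior-weighted likelihoods are 4/7 · 1/25 = 4/175, 2/7 · 4/25 = 8/175, 1/7 · 9/25 = 9/175; summing to 3/25.
Hence P(r = 1 | data) = (4/175) / (3/25) = 4/21.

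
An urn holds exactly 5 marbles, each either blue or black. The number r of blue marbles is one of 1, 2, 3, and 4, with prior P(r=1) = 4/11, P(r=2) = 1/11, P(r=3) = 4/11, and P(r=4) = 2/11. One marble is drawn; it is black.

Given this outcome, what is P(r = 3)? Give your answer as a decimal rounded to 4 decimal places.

Under each hypothesis, the probability of this draw is: P(data | r = 1) = (4/5) = 4/5; P(data | r = 2) = (3/5) = 3/5; P(data | r = 3) = (2/5) = 2/5; P(data | r = 4) = (1/5) = 1/5.
Multiplying each by its prior: 4/11 · 4/5 = 16/55, 1/11 · 3/5 = 3/55, 4/11 · 2/5 = 8/55, 2/11 · 1/5 = 2/55; with total 29/55.
So P(r = 3 | data) = (8/55) / (29/55) = 8/29.

0.2759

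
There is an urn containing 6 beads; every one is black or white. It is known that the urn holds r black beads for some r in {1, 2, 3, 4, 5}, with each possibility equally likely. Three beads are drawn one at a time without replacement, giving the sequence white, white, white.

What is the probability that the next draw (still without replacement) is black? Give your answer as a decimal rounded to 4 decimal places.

0.4667

For each hypothesis, P(data | H) works out to: P(data | r = 1) = (5/6)(4/5)(3/4) = 1/2; P(data | r = 2) = (4/6)(3/5)(2/4) = 1/5; P(data | r = 3) = (3/6)(2/5)(1/4) = 1/20; P(data | r = 4) = (2/6)(1/5)(0/4) = 0; P(data | r = 5) = (1/6)(0/5) = 0.
Multiplying each by its prior: 1/5 · 1/2 = 1/10, 1/5 · 1/5 = 1/25, 1/5 · 1/20 = 1/100, 1/5 · 0 = 0, 1/5 · 0 = 0; with total 3/20.
Normalising, the posterior is P(r = 1 | data) = 2/3, P(r = 2 | data) = 4/15, P(r = 3 | data) = 1/15, P(r = 4 | data) = 0, P(r = 5 | data) = 0.
So P(black next | data) = Σ P(black next | H) P(H | data) = (1/3)(2/3) + (2/3)(4/15) + (1)(1/15) = 7/15.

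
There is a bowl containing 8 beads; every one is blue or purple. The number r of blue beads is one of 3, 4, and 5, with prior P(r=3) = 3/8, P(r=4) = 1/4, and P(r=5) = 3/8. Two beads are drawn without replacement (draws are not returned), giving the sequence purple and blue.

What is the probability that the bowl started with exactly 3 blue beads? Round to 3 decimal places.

0.369

Compute the likelihood of the observed sequence for each case: P(data | r = 3) = (5/8)(3/7) = 15/56; P(data | r = 4) = (4/8)(4/7) = 2/7; P(data | r = 5) = (3/8)(5/7) = 15/56.
Weighting by the prior gives 3/8 · 15/56 = 45/448, 1/4 · 2/7 = 1/14, 3/8 · 15/56 = 45/448; summing to 61/224.
By Bayes' rule, P(r = 3 | data) = (45/448) / (61/224) = 45/122.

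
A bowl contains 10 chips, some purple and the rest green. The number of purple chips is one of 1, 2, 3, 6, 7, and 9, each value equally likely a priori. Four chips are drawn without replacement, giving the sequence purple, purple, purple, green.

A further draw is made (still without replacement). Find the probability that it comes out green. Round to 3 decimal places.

0.297

Under each hypothesis, the probability of the observed sequence is: P(data | r = 1) = (1/10)(0/9) = 0; P(data | r = 2) = (2/10)(1/9)(0/8) = 0; P(data | r = 3) = (3/10)(2/9)(1/8)(7/7) = 1/120; P(data | r = 6) = (6/10)(5/9)(4/8)(4/7) = 2/21; P(data | r = 7) = (7/10)(6/9)(5/8)(3/7) = 1/8; P(data | r = 9) = (9/10)(8/9)(7/8)(1/7) = 1/10.
The prior-weighted likelihoods are 1/6 · 0 = 0, 1/6 · 0 = 0, 1/6 · 1/120 = 1/720, 1/6 · 2/21 = 1/63, 1/6 · 1/8 = 1/48, 1/6 · 1/10 = 1/60; these sum to 23/420.
Dividing through by the total gives posterior P(r = 1 | data) = 0, P(r = 2 | data) = 0, P(r = 3 | data) = 7/276, P(r = 6 | data) = 20/69, P(r = 7 | data) = 35/92, P(r = 9 | data) = 7/23.
So P(green next | data) = Σ P(green next | H) P(H | data) = (1)(7/276) + (1/2)(20/69) + (1/3)(35/92) + (0)(7/23) = 41/138.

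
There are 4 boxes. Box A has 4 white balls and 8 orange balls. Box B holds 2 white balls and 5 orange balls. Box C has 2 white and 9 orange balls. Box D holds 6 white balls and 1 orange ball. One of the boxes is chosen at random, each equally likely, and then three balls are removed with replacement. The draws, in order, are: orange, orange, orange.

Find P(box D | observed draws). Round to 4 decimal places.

0.0024

For each hypothesis, P(data | H) works out to: P(data | box A) = (8/12)(8/12)(8/12) = 0.2963; P(data | box B) = (5/7)(5/7)(5/7) = 0.36443; P(data | box C) = (9/11)(9/11)(9/11) = 0.54771; P(data | box D) = (1/7)(1/7)(1/7) = 0.0029155.
Multiplying each by its prior: 1/4 · 0.2963 = 0.074074, 1/4 · 0.36443 = 0.091108, 1/4 · 0.54771 = 0.13693, 1/4 · 0.0029155 = 0.00072886; these sum to 0.30284.
By Bayes' rule, P(box D | data) = (0.00072886) / (0.30284) = 0.0024068.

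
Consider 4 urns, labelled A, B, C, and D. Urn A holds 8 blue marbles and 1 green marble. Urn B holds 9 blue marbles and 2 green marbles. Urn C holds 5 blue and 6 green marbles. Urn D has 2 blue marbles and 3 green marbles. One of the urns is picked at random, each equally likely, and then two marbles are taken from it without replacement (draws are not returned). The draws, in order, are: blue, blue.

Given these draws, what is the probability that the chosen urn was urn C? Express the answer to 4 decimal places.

The likelihood of the observed sequence under each hypothesis: P(data | urn A) = (8/9)(7/8) = 0.77778; P(data | urn B) = (9/11)(8/10) = 0.65455; P(data | urn C) = (5/11)(4/10) = 0.18182; P(data | urn D) = (2/5)(1/4) = 0.1.
Weighting by the prior gives 1/4 · 0.77778 = 0.19444, 1/4 · 0.65455 = 0.16364, 1/4 · 0.18182 = 0.045455, 1/4 · 0.1 = 0.025; these sum to 0.42854.
So P(urn C | data) = (0.045455) / (0.42854) = 0.10607.

0.1061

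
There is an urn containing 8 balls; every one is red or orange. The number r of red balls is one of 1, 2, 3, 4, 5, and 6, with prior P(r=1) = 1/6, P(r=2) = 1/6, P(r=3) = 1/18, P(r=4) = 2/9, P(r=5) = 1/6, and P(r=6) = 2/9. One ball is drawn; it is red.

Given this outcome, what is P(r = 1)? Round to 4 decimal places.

Compute the likelihood of this draw for each case: P(data | r = 1) = (1/8) = 1/8; P(data | r = 2) = (2/8) = 1/4; P(data | r = 3) = (3/8) = 3/8; P(data | r = 4) = (4/8) = 1/2; P(data | r = 5) = (5/8) = 5/8; P(data | r = 6) = (6/8) = 3/4.
Weighting by the prior gives 1/6 · 1/8 = 1/48, 1/6 · 1/4 = 1/24, 1/18 · 3/8 = 1/48, 2/9 · 1/2 = 1/9, 1/6 · 5/8 = 5/48, 2/9 · 3/4 = 1/6; summing to 67/144.
So P(r = 1 | data) = (1/48) / (67/144) = 3/67.

0.0448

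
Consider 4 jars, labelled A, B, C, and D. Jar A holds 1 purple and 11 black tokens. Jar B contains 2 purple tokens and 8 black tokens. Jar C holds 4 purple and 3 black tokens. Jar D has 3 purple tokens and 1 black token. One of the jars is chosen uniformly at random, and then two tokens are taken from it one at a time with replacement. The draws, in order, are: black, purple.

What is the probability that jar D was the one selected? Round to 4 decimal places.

Under each hypothesis, the probability of the observed sequence is: P(data | jar A) = (11/12)(1/12) = 0.076389; P(data | jar B) = (8/10)(2/10) = 0.16; P(data | jar C) = (3/7)(4/7) = 0.2449; P(data | jar D) = (1/4)(3/4) = 0.1875.
The prior-weighted likelihoods are 1/4 · 0.076389 = 0.019097, 1/4 · 0.16 = 0.04, 1/4 · 0.2449 = 0.061224, 1/4 · 0.1875 = 0.046875; with total 0.1672.
So P(jar D | data) = (0.046875) / (0.1672) = 0.28036.

0.2804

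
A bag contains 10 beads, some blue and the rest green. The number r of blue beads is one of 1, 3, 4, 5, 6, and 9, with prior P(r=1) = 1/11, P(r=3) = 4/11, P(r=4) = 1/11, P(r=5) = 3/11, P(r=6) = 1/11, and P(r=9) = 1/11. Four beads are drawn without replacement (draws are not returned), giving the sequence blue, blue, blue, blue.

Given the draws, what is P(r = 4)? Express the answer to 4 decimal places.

0.0064

For each hypothesis, P(data | H) works out to: P(data | r = 1) = (1/10)(0/9) = 0; P(data | r = 3) = (3/10)(2/9)(1/8)(0/7) = 0; P(data | r = 4) = (4/10)(3/9)(2/8)(1/7) = 0.0047619; P(data | r = 5) = (5/10)(4/9)(3/8)(2/7) = 0.02381; P(data | r = 6) = (6/10)(5/9)(4/8)(3/7) = 0.071429; P(data | r = 9) = (9/10)(8/9)(7/8)(6/7) = 0.6.
Weighting by the prior gives 1/11 · 0 = 0, 4/11 · 0 = 0, 1/11 · 0.0047619 = 0.0004329, 3/11 · 0.02381 = 0.0064935, 1/11 · 0.071429 = 0.0064935, 1/11 · 0.6 = 0.054545; with total 0.067965.
By Bayes' rule, P(r = 4 | data) = (0.0004329) / (0.067965) = 0.0063694.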